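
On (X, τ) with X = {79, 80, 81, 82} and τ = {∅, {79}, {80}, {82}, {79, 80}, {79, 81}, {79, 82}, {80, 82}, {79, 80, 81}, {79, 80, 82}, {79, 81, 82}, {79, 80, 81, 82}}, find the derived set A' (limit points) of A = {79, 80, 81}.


A' = {81}

For each x ∈ X, list the open sets U ∈ τ with x ∈ U, then check whether U ∩ (A ∖ {x}) ≠ ∅ for every such U.
  x = 79: open {79} ∋ x has {79} ∩ (A ∖ {79}) = ∅, so x is NOT a limit point.
  x = 80: open {80} ∋ x has {80} ∩ (A ∖ {80}) = ∅, so x is NOT a limit point.
  x = 81: opens ∋ x are {79, 81}, {79, 80, 81}, {79, 81, 82}, {79, 80, 81, 82}; each meets A ∖ {81}, so x IS a limit point.
  x = 82: open {82} ∋ x has {82} ∩ (A ∖ {82}) = ∅, so x is NOT a limit point.
Collecting: A' = {81}.


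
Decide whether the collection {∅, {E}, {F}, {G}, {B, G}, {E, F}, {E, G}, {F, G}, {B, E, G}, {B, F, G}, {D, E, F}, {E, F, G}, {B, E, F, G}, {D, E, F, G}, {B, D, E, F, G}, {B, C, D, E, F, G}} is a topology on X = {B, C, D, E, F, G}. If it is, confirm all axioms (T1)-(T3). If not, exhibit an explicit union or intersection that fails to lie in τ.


τ IS a topology on X.

Axiom (T1): ∅ ∈ τ? Yes; X ∈ τ? Yes.
Axiom (T2/T3): check pairwise unions and intersections of members of τ.
All pairwise intersections and unions checked — each lies in τ. Therefore τ satisfies (T1), (T2), (T3): it IS a topology on X.


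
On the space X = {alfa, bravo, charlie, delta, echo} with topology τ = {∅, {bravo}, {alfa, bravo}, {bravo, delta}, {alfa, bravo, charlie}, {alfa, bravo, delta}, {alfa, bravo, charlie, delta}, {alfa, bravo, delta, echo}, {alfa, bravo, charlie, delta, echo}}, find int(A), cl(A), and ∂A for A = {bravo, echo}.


int(A) = {bravo}, cl(A) = {alfa, bravo, charlie, delta, echo}, ∂A = {alfa, charlie, delta, echo}.

Closed sets in (X, τ) are complements of opens:
  closed(X, τ) = {∅, {charlie}, {echo}, {charlie, echo}, {delta, echo}, {alfa, charlie, echo}, {charlie, delta, echo}, {alfa, charlie, delta, echo}, {alfa, bravo, charlie, delta, echo}}.
int(A) = ⋃ {U ∈ τ : U ⊆ A}. Opens contained in A: ∅, {bravo}.
Taking the union of these: int(A) = {bravo}.
cl(A) = ⋂ {C closed : A ⊆ C}. Closed sets containing A: {alfa, bravo, charlie, delta, echo}.
Intersecting these: cl(A) = {alfa, bravo, charlie, delta, echo}.
∂A = cl(A) ∖ int(A) = {alfa, bravo, charlie, delta, echo} ∖ {bravo} = {alfa, charlie, delta, echo}.


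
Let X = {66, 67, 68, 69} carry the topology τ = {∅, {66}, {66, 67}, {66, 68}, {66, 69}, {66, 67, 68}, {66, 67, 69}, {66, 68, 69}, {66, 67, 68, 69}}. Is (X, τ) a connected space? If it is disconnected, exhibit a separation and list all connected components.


(X, τ) is connected.

Find clopen sets (U ∈ τ with X ∖ U ∈ τ):
  U = ∅, X ∖ U = {66, 67, 68, 69} — both open, so U is clopen.
  U = {66, 67, 68, 69}, X ∖ U = ∅ — both open, so U is clopen.
Only trivial clopens (∅ and X) exist, so (X, τ) is connected.
Compute connected components by grouping points that agree on all clopens:
  component: {66, 67, 68, 69}


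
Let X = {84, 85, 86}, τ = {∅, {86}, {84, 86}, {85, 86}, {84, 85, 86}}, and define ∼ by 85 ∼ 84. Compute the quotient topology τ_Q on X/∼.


X/∼ = {[84=85], [86]}; |τ_Q| = 3.

Equivalence classes: [84=85], [86].
Quotient map π: X → X/∼ sends 84 ↦ [84=85], 85 ↦ [84=85], 86 ↦ [86].
For each subset V ⊆ X/∼, compute π^{-1}(V) ⊆ X and check whether π^{-1}(V) ∈ τ. V is open in τ_Q iff π^{-1}(V) ∈ τ.
  V = {}: π^{-1}(V) = ∅ ∈ τ ✓.
  V = {[84=85]}: π^{-1}(V) = {84, 85} ∉ τ ✗.
  V = {[86]}: π^{-1}(V) = {86} ∈ τ ✓.
  V = {[84=85], [86]}: π^{-1}(V) = {84, 85, 86} ∈ τ ✓.
Open sets in the quotient: τ_Q = {{}, {[86]}, {[84=85], [86]}} (3 elements).


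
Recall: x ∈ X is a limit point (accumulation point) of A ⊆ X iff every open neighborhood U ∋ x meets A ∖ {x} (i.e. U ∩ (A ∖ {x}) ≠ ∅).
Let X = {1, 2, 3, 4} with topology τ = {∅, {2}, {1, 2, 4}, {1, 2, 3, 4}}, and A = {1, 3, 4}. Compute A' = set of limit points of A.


A' = {1, 3, 4}

For each x ∈ X, list the open sets U ∈ τ with x ∈ U, then check whether U ∩ (A ∖ {x}) ≠ ∅ for every such U.
  x = 1: opens ∋ x are {1, 2, 4}, {1, 2, 3, 4}; each meets A ∖ {1}, so x IS a limit point.
  x = 2: open {2} ∋ x has {2} ∩ (A ∖ {2}) = ∅, so x is NOT a limit point.
  x = 3: opens ∋ x are {1, 2, 3, 4}; each meets A ∖ {3}, so x IS a limit point.
  x = 4: opens ∋ x are {1, 2, 4}, {1, 2, 3, 4}; each meets A ∖ {4}, so x IS a limit point.
Collecting: A' = {1, 3, 4}.


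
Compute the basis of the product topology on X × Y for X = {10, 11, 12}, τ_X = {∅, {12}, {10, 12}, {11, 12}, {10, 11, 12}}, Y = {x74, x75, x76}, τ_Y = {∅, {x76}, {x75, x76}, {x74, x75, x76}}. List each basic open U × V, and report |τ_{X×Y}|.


Basis B = {∅ × ∅, {12} × {x76}, {10, 12} × {x76}, {11, 12} × {x76}, {12} × {x75, x76}, {10, 11, 12} × {x76}, {12} × {x74, x75, x76}, {10, 12} × {x75, x76}, {11, 12} × {x75, x76}, {10, 12} × {x74, x75, x76}, {10, 11, 12} × {x75, x76}, {11, 12} × {x74, x75, x76}, {10, 11, 12} × {x74, x75, x76}}; |τ_{X×Y}| = 30.

Enumerate products U × V with U ∈ τ_X, V ∈ τ_Y (deduplicated):
  ∅ × ∅ = {} (∅)
  {12} × {x76} = {(12,x76)}
  {10, 12} × {x76} = {(10,x76), (12,x76)}
  {11, 12} × {x76} = {(11,x76), (12,x76)}
  {12} × {x75, x76} = {(12,x75), (12,x76)}
  {10, 11, 12} × {x76} = {(10,x76), (11,x76), (12,x76)}
  {12} × {x74, x75, x76} = {(12,x74), (12,x75), (12,x76)}
  {10, 12} × {x75, x76} = {(10,x75), (10,x76), (12,x75), (12,x76)}
  {11, 12} × {x75, x76} = {(11,x75), (11,x76), (12,x75), (12,x76)}
  {10, 12} × {x74, x75, x76} = {(10,x74), (10,x75), (10,x76), (12,x74), (12,x75), (12,x76)}
  {10, 11, 12} × {x75, x76} = {(10,x75), (10,x76), (11,x75), (11,x76), (12,x75), (12,x76)}
  {11, 12} × {x74, x75, x76} = {(11,x74), (11,x75), (11,x76), (12,x74), (12,x75), (12,x76)}
  {10, 11, 12} × {x74, x75, x76} = {(10,x74), (10,x75), (10,x76), (11,x74), (11,x75), (11,x76), (12,x74), (12,x75), (12,x76)}
These 13 distinct sets form the basis B.
Close under arbitrary unions to get τ_{X×Y}; counting gives |τ_{X×Y}| = 30.


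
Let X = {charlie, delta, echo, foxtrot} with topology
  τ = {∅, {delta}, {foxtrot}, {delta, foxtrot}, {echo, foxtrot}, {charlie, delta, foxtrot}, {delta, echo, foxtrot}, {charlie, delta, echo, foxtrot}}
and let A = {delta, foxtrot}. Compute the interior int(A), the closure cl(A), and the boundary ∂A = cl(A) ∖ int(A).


int(A) = {delta, foxtrot}, cl(A) = {charlie, delta, echo, foxtrot}, ∂A = {charlie, echo}.

Closed sets in (X, τ) are complements of opens:
  closed(X, τ) = {∅, {charlie}, {echo}, {charlie, delta}, {charlie, echo}, {charlie, delta, echo}, {charlie, echo, foxtrot}, {charlie, delta, echo, foxtrot}}.
int(A) = ⋃ {U ∈ τ : U ⊆ A}. Opens contained in A: ∅, {delta}, {foxtrot}, {delta, foxtrot}.
Taking the union of these: int(A) = {delta, foxtrot}.
cl(A) = ⋂ {C closed : A ⊆ C}. Closed sets containing A: {charlie, delta, echo, foxtrot}.
Intersecting these: cl(A) = {charlie, delta, echo, foxtrot}.
∂A = cl(A) ∖ int(A) = {charlie, delta, echo, foxtrot} ∖ {delta, foxtrot} = {charlie, echo}.


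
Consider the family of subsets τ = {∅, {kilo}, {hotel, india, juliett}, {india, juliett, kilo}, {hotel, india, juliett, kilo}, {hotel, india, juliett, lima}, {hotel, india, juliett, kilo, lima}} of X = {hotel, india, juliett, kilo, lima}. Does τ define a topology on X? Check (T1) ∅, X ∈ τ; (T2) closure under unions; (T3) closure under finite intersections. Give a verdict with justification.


τ is NOT a topology on X.

Axiom (T1): ∅ ∈ τ? Yes; X ∈ τ? Yes.
Axiom (T2/T3): check pairwise unions and intersections of members of τ.
Counterexample for (T3): {hotel, india, juliett} ∩ {india, juliett, kilo} = {india, juliett} ∉ τ. Therefore τ is NOT a topology.


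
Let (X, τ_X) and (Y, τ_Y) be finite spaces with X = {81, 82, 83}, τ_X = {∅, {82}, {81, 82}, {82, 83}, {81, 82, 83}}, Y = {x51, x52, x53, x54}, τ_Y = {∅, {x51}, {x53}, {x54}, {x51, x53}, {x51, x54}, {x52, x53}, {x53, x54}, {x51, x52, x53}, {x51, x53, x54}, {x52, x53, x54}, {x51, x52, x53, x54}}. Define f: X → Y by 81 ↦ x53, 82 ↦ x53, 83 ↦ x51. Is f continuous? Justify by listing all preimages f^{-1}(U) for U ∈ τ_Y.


f is NOT continuous.

Compute f^{-1}(U) for each U ∈ τ_Y:
  U = ∅: f^{-1}(U) = ∅ ∈ τ_X ✓.
  U = {x51}: f^{-1}(U) = {83} ∉ τ_X ✗.
  U = {x53}: f^{-1}(U) = {81, 82} ∈ τ_X ✓.
  U = {x54}: f^{-1}(U) = ∅ ∈ τ_X ✓.
  U = {x51, x53}: f^{-1}(U) = {81, 82, 83} ∈ τ_X ✓.
  U = {x51, x54}: f^{-1}(U) = {83} ∉ τ_X ✗.
  U = {x52, x53}: f^{-1}(U) = {81, 82} ∈ τ_X ✓.
  U = {x53, x54}: f^{-1}(U) = {81, 82} ∈ τ_X ✓.
  U = {x51, x52, x53}: f^{-1}(U) = {81, 82, 83} ∈ τ_X ✓.
  U = {x51, x53, x54}: f^{-1}(U) = {81, 82, 83} ∈ τ_X ✓.
  U = {x52, x53, x54}: f^{-1}(U) = {81, 82} ∈ τ_X ✓.
  U = {x51, x52, x53, x54}: f^{-1}(U) = {81, 82, 83} ∈ τ_X ✓.
Found U = {x51} with f^{-1}(U) = {83} not in τ_X. Therefore f is NOT continuous.


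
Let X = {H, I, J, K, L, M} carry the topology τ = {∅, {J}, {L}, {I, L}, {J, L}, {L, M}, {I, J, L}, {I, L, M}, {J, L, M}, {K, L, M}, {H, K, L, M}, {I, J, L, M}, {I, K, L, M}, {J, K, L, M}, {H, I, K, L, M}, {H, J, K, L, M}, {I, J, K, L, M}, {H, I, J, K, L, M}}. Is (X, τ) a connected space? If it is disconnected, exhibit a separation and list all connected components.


(X, τ) is disconnected; components = [{J}, {H, I, K, L, M}].

Find clopen sets (U ∈ τ with X ∖ U ∈ τ):
  U = ∅, X ∖ U = {H, I, J, K, L, M} — both open, so U is clopen.
  U = {J}, X ∖ U = {H, I, K, L, M} — both open, so U is clopen.
  U = {H, I, K, L, M}, X ∖ U = {J} — both open, so U is clopen.
  U = {H, I, J, K, L, M}, X ∖ U = ∅ — both open, so U is clopen.
Nontrivial clopen(s) exist: e.g. {H, I, K, L, M}. So (X, τ) is disconnected.
Compute connected components by grouping points that agree on all clopens:
  component: {J}
  component: {H, I, K, L, M}


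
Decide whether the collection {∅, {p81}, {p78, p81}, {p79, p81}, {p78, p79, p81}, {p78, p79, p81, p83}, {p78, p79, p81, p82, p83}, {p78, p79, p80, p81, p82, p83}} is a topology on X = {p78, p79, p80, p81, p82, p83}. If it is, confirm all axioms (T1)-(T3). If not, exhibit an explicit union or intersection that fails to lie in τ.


τ IS a topology on X.

Axiom (T1): ∅ ∈ τ? Yes; X ∈ τ? Yes.
Axiom (T2/T3): check pairwise unions and intersections of members of τ.
All pairwise intersections and unions checked — each lies in τ. Therefore τ satisfies (T1), (T2), (T3): it IS a topology on X.


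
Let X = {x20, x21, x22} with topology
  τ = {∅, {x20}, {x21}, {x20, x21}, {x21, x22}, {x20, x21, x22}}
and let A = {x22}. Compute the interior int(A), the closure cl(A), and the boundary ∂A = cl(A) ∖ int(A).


int(A) = ∅, cl(A) = {x22}, ∂A = {x22}.

Closed sets in (X, τ) are complements of opens:
  closed(X, τ) = {∅, {x20}, {x22}, {x20, x22}, {x21, x22}, {x20, x21, x22}}.
int(A) = ⋃ {U ∈ τ : U ⊆ A}. Opens contained in A: ∅.
Taking the union of these: int(A) = ∅.
cl(A) = ⋂ {C closed : A ⊆ C}. Closed sets containing A: {x22}, {x20, x22}, {x21, x22}, {x20, x21, x22}.
Intersecting these: cl(A) = {x22}.
∂A = cl(A) ∖ int(A) = {x22} ∖ ∅ = {x22}.


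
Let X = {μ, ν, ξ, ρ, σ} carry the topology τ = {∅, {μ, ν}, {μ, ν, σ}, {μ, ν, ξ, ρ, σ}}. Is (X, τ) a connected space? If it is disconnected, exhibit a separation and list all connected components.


(X, τ) is connected.

Find clopen sets (U ∈ τ with X ∖ U ∈ τ):
  U = ∅, X ∖ U = {μ, ν, ξ, ρ, σ} — both open, so U is clopen.
  U = {μ, ν, ξ, ρ, σ}, X ∖ U = ∅ — both open, so U is clopen.
Only trivial clopens (∅ and X) exist, so (X, τ) is connected.
Compute connected components by grouping points that agree on all clopens:
  component: {μ, ν, ξ, ρ, σ}


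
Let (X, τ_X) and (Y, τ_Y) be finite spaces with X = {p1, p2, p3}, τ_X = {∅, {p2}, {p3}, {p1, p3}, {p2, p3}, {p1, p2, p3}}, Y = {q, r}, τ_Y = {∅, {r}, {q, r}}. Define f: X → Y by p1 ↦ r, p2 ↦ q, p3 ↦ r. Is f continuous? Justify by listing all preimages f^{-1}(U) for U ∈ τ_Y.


f IS continuous.

Compute f^{-1}(U) for each U ∈ τ_Y:
  U = ∅: f^{-1}(U) = ∅ ∈ τ_X ✓.
  U = {r}: f^{-1}(U) = {p1, p3} ∈ τ_X ✓.
  U = {q, r}: f^{-1}(U) = {p1, p2, p3} ∈ τ_X ✓.
Every preimage lies in τ_X, so f IS continuous.


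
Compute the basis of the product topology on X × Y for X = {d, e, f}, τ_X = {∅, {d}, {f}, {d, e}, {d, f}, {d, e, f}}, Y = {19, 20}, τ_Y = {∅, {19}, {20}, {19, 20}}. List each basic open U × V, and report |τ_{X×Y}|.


Basis B = {∅ × ∅, {d} × {19}, {d} × {20}, {f} × {19}, {f} × {20}, {d} × {19, 20}, {d, e} × {19}, {d, f} × {19}, {d, e} × {20}, {d, f} × {20}, {f} × {19, 20}, {d, e, f} × {19}, {d, e, f} × {20}, {d, e} × {19, 20}, {d, f} × {19, 20}, {d, e, f} × {19, 20}}; |τ_{X×Y}| = 36.

Enumerate products U × V with U ∈ τ_X, V ∈ τ_Y (deduplicated):
  ∅ × ∅ = {} (∅)
  {d} × {19} = {(d,19)}
  {d} × {20} = {(d,20)}
  {f} × {19} = {(f,19)}
  {f} × {20} = {(f,20)}
  {d} × {19, 20} = {(d,19), (d,20)}
  {d, e} × {19} = {(d,19), (e,19)}
  {d, f} × {19} = {(d,19), (f,19)}
  {d, e} × {20} = {(d,20), (e,20)}
  {d, f} × {20} = {(d,20), (f,20)}
  {f} × {19, 20} = {(f,19), (f,20)}
  {d, e, f} × {19} = {(d,19), (e,19), (f,19)}
  {d, e, f} × {20} = {(d,20), (e,20), (f,20)}
  {d, e} × {19, 20} = {(d,19), (d,20), (e,19), (e,20)}
  {d, f} × {19, 20} = {(d,19), (d,20), (f,19), (f,20)}
  {d, e, f} × {19, 20} = {(d,19), (d,20), (e,19), (e,20), (f,19), (f,20)}
These 16 distinct sets form the basis B.
Close under arbitrary unions to get τ_{X×Y}; counting gives |τ_{X×Y}| = 36.


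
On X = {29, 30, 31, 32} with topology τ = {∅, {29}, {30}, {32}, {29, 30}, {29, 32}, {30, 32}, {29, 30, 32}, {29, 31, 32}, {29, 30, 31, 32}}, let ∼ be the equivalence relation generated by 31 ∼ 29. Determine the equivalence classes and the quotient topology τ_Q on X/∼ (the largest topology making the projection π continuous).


X/∼ = {[29=31], [30], [32]}; |τ_Q| = 6.

Equivalence classes: [29=31], [30], [32].
Quotient map π: X → X/∼ sends 29 ↦ [29=31], 30 ↦ [30], 31 ↦ [29=31], 32 ↦ [32].
For each subset V ⊆ X/∼, compute π^{-1}(V) ⊆ X and check whether π^{-1}(V) ∈ τ. V is open in τ_Q iff π^{-1}(V) ∈ τ.
  V = {}: π^{-1}(V) = ∅ ∈ τ ✓.
  V = {[29=31]}: π^{-1}(V) = {29, 31} ∉ τ ✗.
  V = {[30]}: π^{-1}(V) = {30} ∈ τ ✓.
  V = {[29=31], [30]}: π^{-1}(V) = {29, 30, 31} ∉ τ ✗.
  V = {[32]}: π^{-1}(V) = {32} ∈ τ ✓.
  V = {[29=31], [32]}: π^{-1}(V) = {29, 31, 32} ∈ τ ✓.
  V = {[30], [32]}: π^{-1}(V) = {30, 32} ∈ τ ✓.
  V = {[29=31], [30], [32]}: π^{-1}(V) = {29, 30, 31, 32} ∈ τ ✓.
Open sets in the quotient: τ_Q = {{}, {[30]}, {[32]}, {[29=31], [32]}, {[30], [32]}, {[29=31], [30], [32]}} (6 elements).


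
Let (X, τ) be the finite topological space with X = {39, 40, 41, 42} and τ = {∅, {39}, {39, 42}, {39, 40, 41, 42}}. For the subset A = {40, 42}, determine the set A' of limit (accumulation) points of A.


A' = {40, 41}

For each x ∈ X, list the open sets U ∈ τ with x ∈ U, then check whether U ∩ (A ∖ {x}) ≠ ∅ for every such U.
  x = 39: open {39} ∋ x has {39} ∩ (A ∖ {39}) = ∅, so x is NOT a limit point.
  x = 40: opens ∋ x are {39, 40, 41, 42}; each meets A ∖ {40}, so x IS a limit point.
  x = 41: opens ∋ x are {39, 40, 41, 42}; each meets A ∖ {41}, so x IS a limit point.
  x = 42: open {39, 42} ∋ x has {39, 42} ∩ (A ∖ {42}) = ∅, so x is NOT a limit point.
Collecting: A' = {40, 41}.


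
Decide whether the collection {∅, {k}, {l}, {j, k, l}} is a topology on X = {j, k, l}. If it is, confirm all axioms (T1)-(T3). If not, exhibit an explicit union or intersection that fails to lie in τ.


τ is NOT a topology on X.

Axiom (T1): ∅ ∈ τ? Yes; X ∈ τ? Yes.
Axiom (T2/T3): check pairwise unions and intersections of members of τ.
Counterexample for (T2): {k} ∪ {l} = {k, l} ∉ τ. Therefore τ is NOT a topology.


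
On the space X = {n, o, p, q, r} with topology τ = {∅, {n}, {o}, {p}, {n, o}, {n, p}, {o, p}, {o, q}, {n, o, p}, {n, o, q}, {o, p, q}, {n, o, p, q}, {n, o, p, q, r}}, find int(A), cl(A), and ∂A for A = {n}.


int(A) = {n}, cl(A) = {n, r}, ∂A = {r}.

Closed sets in (X, τ) are complements of opens:
  closed(X, τ) = {∅, {r}, {n, r}, {p, r}, {q, r}, {n, p, r}, {n, q, r}, {o, q, r}, {p, q, r}, {n, o, q, r}, {n, p, q, r}, {o, p, q, r}, {n, o, p, q, r}}.
int(A) = ⋃ {U ∈ τ : U ⊆ A}. Opens contained in A: ∅, {n}.
Taking the union of these: int(A) = {n}.
cl(A) = ⋂ {C closed : A ⊆ C}. Closed sets containing A: {n, r}, {n, p, r}, {n, q, r}, {n, o, q, r}, {n, p, q, r}, {n, o, p, q, r}.
Intersecting these: cl(A) = {n, r}.
∂A = cl(A) ∖ int(A) = {n, r} ∖ {n} = {r}.


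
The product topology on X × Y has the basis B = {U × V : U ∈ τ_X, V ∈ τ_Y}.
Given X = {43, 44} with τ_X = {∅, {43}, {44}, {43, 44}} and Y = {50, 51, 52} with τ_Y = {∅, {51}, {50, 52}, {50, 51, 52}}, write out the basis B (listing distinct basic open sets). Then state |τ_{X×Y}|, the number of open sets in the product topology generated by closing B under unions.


Basis B = {∅ × ∅, {43} × {51}, {44} × {51}, {43} × {50, 52}, {43, 44} × {51}, {44} × {50, 52}, {43} × {50, 51, 52}, {44} × {50, 51, 52}, {43, 44} × {50, 52}, {43, 44} × {50, 51, 52}}; |τ_{X×Y}| = 16.

Enumerate products U × V with U ∈ τ_X, V ∈ τ_Y (deduplicated):
  ∅ × ∅ = {} (∅)
  {43} × {51} = {(43,51)}
  {44} × {51} = {(44,51)}
  {43} × {50, 52} = {(43,50), (43,52)}
  {43, 44} × {51} = {(43,51), (44,51)}
  {44} × {50, 52} = {(44,50), (44,52)}
  {43} × {50, 51, 52} = {(43,50), (43,51), (43,52)}
  {44} × {50, 51, 52} = {(44,50), (44,51), (44,52)}
  {43, 44} × {50, 52} = {(43,50), (43,52), (44,50), (44,52)}
  {43, 44} × {50, 51, 52} = {(43,50), (43,51), (43,52), (44,50), (44,51), (44,52)}
These 10 distinct sets form the basis B.
Close under arbitrary unions to get τ_{X×Y}; counting gives |τ_{X×Y}| = 16.


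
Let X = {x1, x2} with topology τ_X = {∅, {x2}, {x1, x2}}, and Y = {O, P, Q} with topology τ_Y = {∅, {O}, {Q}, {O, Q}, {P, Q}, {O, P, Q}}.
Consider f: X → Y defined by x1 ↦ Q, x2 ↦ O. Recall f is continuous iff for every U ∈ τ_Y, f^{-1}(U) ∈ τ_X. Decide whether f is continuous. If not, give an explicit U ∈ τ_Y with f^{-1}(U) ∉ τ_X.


f is NOT continuous.

Compute f^{-1}(U) for each U ∈ τ_Y:
  U = ∅: f^{-1}(U) = ∅ ∈ τ_X ✓.
  U = {O}: f^{-1}(U) = {x2} ∈ τ_X ✓.
  U = {Q}: f^{-1}(U) = {x1} ∉ τ_X ✗.
  U = {O, Q}: f^{-1}(U) = {x1, x2} ∈ τ_X ✓.
  U = {P, Q}: f^{-1}(U) = {x1} ∉ τ_X ✗.
  U = {O, P, Q}: f^{-1}(U) = {x1, x2} ∈ τ_X ✓.
Found U = {Q} with f^{-1}(U) = {x1} not in τ_X. Therefore f is NOT continuous.


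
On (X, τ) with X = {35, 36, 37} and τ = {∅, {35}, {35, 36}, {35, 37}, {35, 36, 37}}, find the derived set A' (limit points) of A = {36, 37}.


A' = ∅

For each x ∈ X, list the open sets U ∈ τ with x ∈ U, then check whether U ∩ (A ∖ {x}) ≠ ∅ for every such U.
  x = 35: open {35} ∋ x has {35} ∩ (A ∖ {35}) = ∅, so x is NOT a limit point.
  x = 36: open {35, 36} ∋ x has {35, 36} ∩ (A ∖ {36}) = ∅, so x is NOT a limit point.
  x = 37: open {35, 37} ∋ x has {35, 37} ∩ (A ∖ {37}) = ∅, so x is NOT a limit point.
Collecting: A' = ∅.


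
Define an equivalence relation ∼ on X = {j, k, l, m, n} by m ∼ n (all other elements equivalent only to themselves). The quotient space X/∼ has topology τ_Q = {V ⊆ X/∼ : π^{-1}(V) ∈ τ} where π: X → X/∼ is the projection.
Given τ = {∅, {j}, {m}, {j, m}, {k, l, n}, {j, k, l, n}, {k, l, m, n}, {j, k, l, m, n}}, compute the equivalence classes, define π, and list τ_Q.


X/∼ = {[j], [k], [l], [m=n]}; |τ_Q| = 4.

Equivalence classes: [j], [k], [l], [m=n].
Quotient map π: X → X/∼ sends j ↦ [j], k ↦ [k], l ↦ [l], m ↦ [m=n], n ↦ [m=n].
For each subset V ⊆ X/∼, compute π^{-1}(V) ⊆ X and check whether π^{-1}(V) ∈ τ. V is open in τ_Q iff π^{-1}(V) ∈ τ.
  V = {}: π^{-1}(V) = ∅ ∈ τ ✓.
  V = {[j]}: π^{-1}(V) = {j} ∈ τ ✓.
  V = {[k]}: π^{-1}(V) = {k} ∉ τ ✗.
  V = {[j], [k]}: π^{-1}(V) = {j, k} ∉ τ ✗.
  V = {[l]}: π^{-1}(V) = {l} ∉ τ ✗.
  V = {[j], [l]}: π^{-1}(V) = {j, l} ∉ τ ✗.
  V = {[k], [l]}: π^{-1}(V) = {k, l} ∉ τ ✗.
  V = {[j], [k], [l]}: π^{-1}(V) = {j, k, l} ∉ τ ✗.
  V = {[m=n]}: π^{-1}(V) = {m, n} ∉ τ ✗.
  V = {[j], [m=n]}: π^{-1}(V) = {j, m, n} ∉ τ ✗.
  V = {[k], [m=n]}: π^{-1}(V) = {k, m, n} ∉ τ ✗.
  V = {[j], [k], [m=n]}: π^{-1}(V) = {j, k, m, n} ∉ τ ✗.
  V = {[l], [m=n]}: π^{-1}(V) = {l, m, n} ∉ τ ✗.
  V = {[j], [l], [m=n]}: π^{-1}(V) = {j, l, m, n} ∉ τ ✗.
  V = {[k], [l], [m=n]}: π^{-1}(V) = {k, l, m, n} ∈ τ ✓.
  V = {[j], [k], [l], [m=n]}: π^{-1}(V) = {j, k, l, m, n} ∈ τ ✓.
Open sets in the quotient: τ_Q = {{}, {[j]}, {[k], [l], [m=n]}, {[j], [k], [l], [m=n]}} (4 elements).


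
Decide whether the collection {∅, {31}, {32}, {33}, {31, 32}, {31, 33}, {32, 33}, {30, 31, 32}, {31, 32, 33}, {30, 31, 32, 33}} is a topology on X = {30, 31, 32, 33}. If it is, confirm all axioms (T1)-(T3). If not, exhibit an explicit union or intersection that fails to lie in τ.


τ IS a topology on X.

Axiom (T1): ∅ ∈ τ? Yes; X ∈ τ? Yes.
Axiom (T2/T3): check pairwise unions and intersections of members of τ.
All pairwise intersections and unions checked — each lies in τ. Therefore τ satisfies (T1), (T2), (T3): it IS a topology on X.


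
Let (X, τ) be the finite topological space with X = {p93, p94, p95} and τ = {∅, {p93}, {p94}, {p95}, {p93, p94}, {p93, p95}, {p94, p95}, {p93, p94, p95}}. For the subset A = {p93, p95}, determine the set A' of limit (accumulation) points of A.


A' = ∅

For each x ∈ X, list the open sets U ∈ τ with x ∈ U, then check whether U ∩ (A ∖ {x}) ≠ ∅ for every such U.
  x = p93: open {p93} ∋ x has {p93} ∩ (A ∖ {p93}) = ∅, so x is NOT a limit point.
  x = p94: open {p94} ∋ x has {p94} ∩ (A ∖ {p94}) = ∅, so x is NOT a limit point.
  x = p95: open {p95} ∋ x has {p95} ∩ (A ∖ {p95}) = ∅, so x is NOT a limit point.
Collecting: A' = ∅.


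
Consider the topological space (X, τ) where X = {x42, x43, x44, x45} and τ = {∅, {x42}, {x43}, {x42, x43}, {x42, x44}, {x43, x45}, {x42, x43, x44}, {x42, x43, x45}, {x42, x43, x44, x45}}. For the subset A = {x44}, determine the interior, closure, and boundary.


int(A) = ∅, cl(A) = {x44}, ∂A = {x44}.

Closed sets in (X, τ) are complements of opens:
  closed(X, τ) = {∅, {x44}, {x45}, {x42, x44}, {x43, x45}, {x44, x45}, {x42, x44, x45}, {x43, x44, x45}, {x42, x43, x44, x45}}.
int(A) = ⋃ {U ∈ τ : U ⊆ A}. Opens contained in A: ∅.
Taking the union of these: int(A) = ∅.
cl(A) = ⋂ {C closed : A ⊆ C}. Closed sets containing A: {x44}, {x42, x44}, {x44, x45}, {x42, x44, x45}, {x43, x44, x45}, {x42, x43, x44, x45}.
Intersecting these: cl(A) = {x44}.
∂A = cl(A) ∖ int(A) = {x44} ∖ ∅ = {x44}.


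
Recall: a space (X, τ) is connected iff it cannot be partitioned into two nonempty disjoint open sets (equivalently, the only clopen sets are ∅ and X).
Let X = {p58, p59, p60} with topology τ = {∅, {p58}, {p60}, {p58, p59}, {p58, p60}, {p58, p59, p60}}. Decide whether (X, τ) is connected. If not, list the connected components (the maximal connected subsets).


(X, τ) is disconnected; components = [{p60}, {p58, p59}].

Find clopen sets (U ∈ τ with X ∖ U ∈ τ):
  U = ∅, X ∖ U = {p58, p59, p60} — both open, so U is clopen.
  U = {p60}, X ∖ U = {p58, p59} — both open, so U is clopen.
  U = {p58, p59}, X ∖ U = {p60} — both open, so U is clopen.
  U = {p58, p59, p60}, X ∖ U = ∅ — both open, so U is clopen.
Nontrivial clopen(s) exist: e.g. {p58, p59}. So (X, τ) is disconnected.
Compute connected components by grouping points that agree on all clopens:
  component: {p60}
  component: {p58, p59}


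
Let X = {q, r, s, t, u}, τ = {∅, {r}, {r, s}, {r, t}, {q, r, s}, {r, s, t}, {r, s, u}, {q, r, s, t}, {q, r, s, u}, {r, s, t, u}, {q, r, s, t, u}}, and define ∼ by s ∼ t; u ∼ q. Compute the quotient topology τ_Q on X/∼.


X/∼ = {[q=u], [r], [s=t]}; |τ_Q| = 4.

Equivalence classes: [q=u], [r], [s=t].
Quotient map π: X → X/∼ sends q ↦ [q=u], r ↦ [r], s ↦ [s=t], t ↦ [s=t], u ↦ [q=u].
For each subset V ⊆ X/∼, compute π^{-1}(V) ⊆ X and check whether π^{-1}(V) ∈ τ. V is open in τ_Q iff π^{-1}(V) ∈ τ.
  V = {}: π^{-1}(V) = ∅ ∈ τ ✓.
  V = {[q=u]}: π^{-1}(V) = {q, u} ∉ τ ✗.
  V = {[r]}: π^{-1}(V) = {r} ∈ τ ✓.
  V = {[q=u], [r]}: π^{-1}(V) = {q, r, u} ∉ τ ✗.
  V = {[s=t]}: π^{-1}(V) = {s, t} ∉ τ ✗.
  V = {[q=u], [s=t]}: π^{-1}(V) = {q, s, t, u} ∉ τ ✗.
  V = {[r], [s=t]}: π^{-1}(V) = {r, s, t} ∈ τ ✓.
  V = {[q=u], [r], [s=t]}: π^{-1}(V) = {q, r, s, t, u} ∈ τ ✓.
Open sets in the quotient: τ_Q = {{}, {[r]}, {[r], [s=t]}, {[q=u], [r], [s=t]}} (4 elements).


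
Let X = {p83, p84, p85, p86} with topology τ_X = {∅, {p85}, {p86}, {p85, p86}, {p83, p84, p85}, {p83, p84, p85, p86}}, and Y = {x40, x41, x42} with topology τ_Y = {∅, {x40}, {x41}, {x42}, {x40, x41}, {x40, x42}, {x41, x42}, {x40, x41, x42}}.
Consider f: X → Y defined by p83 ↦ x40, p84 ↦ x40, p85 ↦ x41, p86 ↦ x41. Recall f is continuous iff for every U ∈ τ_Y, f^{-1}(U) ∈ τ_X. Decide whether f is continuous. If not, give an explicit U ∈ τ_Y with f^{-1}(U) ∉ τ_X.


f is NOT continuous.

Compute f^{-1}(U) for each U ∈ τ_Y:
  U = ∅: f^{-1}(U) = ∅ ∈ τ_X ✓.
  U = {x40}: f^{-1}(U) = {p83, p84} ∉ τ_X ✗.
  U = {x41}: f^{-1}(U) = {p85, p86} ∈ τ_X ✓.
  U = {x42}: f^{-1}(U) = ∅ ∈ τ_X ✓.
  U = {x40, x41}: f^{-1}(U) = {p83, p84, p85, p86} ∈ τ_X ✓.
  U = {x40, x42}: f^{-1}(U) = {p83, p84} ∉ τ_X ✗.
  U = {x41, x42}: f^{-1}(U) = {p85, p86} ∈ τ_X ✓.
  U = {x40, x41, x42}: f^{-1}(U) = {p83, p84, p85, p86} ∈ τ_X ✓.
Found U = {x40} with f^{-1}(U) = {p83, p84} not in τ_X. Therefore f is NOT continuous.


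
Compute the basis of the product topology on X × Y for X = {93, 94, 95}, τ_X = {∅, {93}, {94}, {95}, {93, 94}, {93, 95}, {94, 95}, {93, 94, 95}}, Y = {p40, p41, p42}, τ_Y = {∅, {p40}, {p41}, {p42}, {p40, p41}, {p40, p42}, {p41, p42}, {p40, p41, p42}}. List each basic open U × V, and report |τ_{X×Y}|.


Basis B = {∅ × ∅, {93} × {p40}, {93} × {p41}, {93} × {p42}, {94} × {p40}, {94} × {p41}, {94} × {p42}, {95} × {p40}, {95} × {p41}, {95} × {p42}, {93} × {p40, p41}, {93} × {p40, p42}, {93, 94} × {p40}, {93, 95} × {p40}, {93} × {p41, p42}, {93, 94} × {p41}, {93, 95} × {p41}, {93, 94} × {p42}, {93, 95} × {p42}, {94} × {p40, p41}, {94} × {p40, p42}, {94, 95} × {p40}, {94} × {p41, p42}, {94, 95} × {p41}, {94, 95} × {p42}, {95} × {p40, p41}, {95} × {p40, p42}, {95} × {p41, p42}, {93} × {p40, p41, p42}, {93, 94, 95} × {p40}, {93, 94, 95} × {p41}, {93, 94, 95} × {p42}, {94} × {p40, p41, p42}, {95} × {p40, p41, p42}, {93, 94} × {p40, p41}, {93, 95} × {p40, p41}, {93, 94} × {p40, p42}, {93, 95} × {p40, p42}, {93, 94} × {p41, p42}, {93, 95} × {p41, p42}, {94, 95} × {p40, p41}, {94, 95} × {p40, p42}, {94, 95} × {p41, p42}, {93, 94} × {p40, p41, p42}, {93, 95} × {p40, p41, p42}, {93, 94, 95} × {p40, p41}, {93, 94, 95} × {p40, p42}, {93, 94, 95} × {p41, p42}, {94, 95} × {p40, p41, p42}, {93, 94, 95} × {p40, p41, p42}}; |τ_{X×Y}| = 512.

Enumerate products U × V with U ∈ τ_X, V ∈ τ_Y (deduplicated):
  ∅ × ∅ = {} (∅)
  {93} × {p40} = {(93,p40)}
  {93} × {p41} = {(93,p41)}
  {93} × {p42} = {(93,p42)}
  {94} × {p40} = {(94,p40)}
  {94} × {p41} = {(94,p41)}
  {94} × {p42} = {(94,p42)}
  {95} × {p40} = {(95,p40)}
  {95} × {p41} = {(95,p41)}
  {95} × {p42} = {(95,p42)}
  {93} × {p40, p41} = {(93,p40), (93,p41)}
  {93} × {p40, p42} = {(93,p40), (93,p42)}
  {93, 94} × {p40} = {(93,p40), (94,p40)}
  {93, 95} × {p40} = {(93,p40), (95,p40)}
  {93} × {p41, p42} = {(93,p41), (93,p42)}
  {93, 94} × {p41} = {(93,p41), (94,p41)}
  {93, 95} × {p41} = {(93,p41), (95,p41)}
  {93, 94} × {p42} = {(93,p42), (94,p42)}
  {93, 95} × {p42} = {(93,p42), (95,p42)}
  {94} × {p40, p41} = {(94,p40), (94,p41)}
  {94} × {p40, p42} = {(94,p40), (94,p42)}
  {94, 95} × {p40} = {(94,p40), (95,p40)}
  {94} × {p41, p42} = {(94,p41), (94,p42)}
  {94, 95} × {p41} = {(94,p41), (95,p41)}
  {94, 95} × {p42} = {(94,p42), (95,p42)}
  {95} × {p40, p41} = {(95,p40), (95,p41)}
  {95} × {p40, p42} = {(95,p40), (95,p42)}
  {95} × {p41, p42} = {(95,p41), (95,p42)}
  {93} × {p40, p41, p42} = {(93,p40), (93,p41), (93,p42)}
  {93, 94, 95} × {p40} = {(93,p40), (94,p40), (95,p40)}
  {93, 94, 95} × {p41} = {(93,p41), (94,p41), (95,p41)}
  {93, 94, 95} × {p42} = {(93,p42), (94,p42), (95,p42)}
  {94} × {p40, p41, p42} = {(94,p40), (94,p41), (94,p42)}
  {95} × {p40, p41, p42} = {(95,p40), (95,p41), (95,p42)}
  {93, 94} × {p40, p41} = {(93,p40), (93,p41), (94,p40), (94,p41)}
  {93, 95} × {p40, p41} = {(93,p40), (93,p41), (95,p40), (95,p41)}
  {93, 94} × {p40, p42} = {(93,p40), (93,p42), (94,p40), (94,p42)}
  {93, 95} × {p40, p42} = {(93,p40), (93,p42), (95,p40), (95,p42)}
  {93, 94} × {p41, p42} = {(93,p41), (93,p42), (94,p41), (94,p42)}
  {93, 95} × {p41, p42} = {(93,p41), (93,p42), (95,p41), (95,p42)}
  {94, 95} × {p40, p41} = {(94,p40), (94,p41), (95,p40), (95,p41)}
  {94, 95} × {p40, p42} = {(94,p40), (94,p42), (95,p40), (95,p42)}
  {94, 95} × {p41, p42} = {(94,p41), (94,p42), (95,p41), (95,p42)}
  {93, 94} × {p40, p41, p42} = {(93,p40), (93,p41), (93,p42), (94,p40), (94,p41), (94,p42)}
  {93, 95} × {p40, p41, p42} = {(93,p40), (93,p41), (93,p42), (95,p40), (95,p41), (95,p42)}
  {93, 94, 95} × {p40, p41} = {(93,p40), (93,p41), (94,p40), (94,p41), (95,p40), (95,p41)}
  {93, 94, 95} × {p40, p42} = {(93,p40), (93,p42), (94,p40), (94,p42), (95,p40), (95,p42)}
  {93, 94, 95} × {p41, p42} = {(93,p41), (93,p42), (94,p41), (94,p42), (95,p41), (95,p42)}
  {94, 95} × {p40, p41, p42} = {(94,p40), (94,p41), (94,p42), (95,p40), (95,p41), (95,p42)}
  {93, 94, 95} × {p40, p41, p42} = {(93,p40), (93,p41), (93,p42), (94,p40), (94,p41), (94,p42), (95,p40), (95,p41), (95,p42)}
These 50 distinct sets form the basis B.
Close under arbitrary unions to get τ_{X×Y}; counting gives |τ_{X×Y}| = 512.


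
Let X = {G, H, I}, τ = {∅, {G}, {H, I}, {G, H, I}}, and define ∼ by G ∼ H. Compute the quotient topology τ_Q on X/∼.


X/∼ = {[G=H], [I]}; |τ_Q| = 2.

Equivalence classes: [G=H], [I].
Quotient map π: X → X/∼ sends G ↦ [G=H], H ↦ [G=H], I ↦ [I].
For each subset V ⊆ X/∼, compute π^{-1}(V) ⊆ X and check whether π^{-1}(V) ∈ τ. V is open in τ_Q iff π^{-1}(V) ∈ τ.
  V = {}: π^{-1}(V) = ∅ ∈ τ ✓.
  V = {[G=H]}: π^{-1}(V) = {G, H} ∉ τ ✗.
  V = {[I]}: π^{-1}(V) = {I} ∉ τ ✗.
  V = {[G=H], [I]}: π^{-1}(V) = {G, H, I} ∈ τ ✓.
Open sets in the quotient: τ_Q = {{}, {[G=H], [I]}} (2 elements).


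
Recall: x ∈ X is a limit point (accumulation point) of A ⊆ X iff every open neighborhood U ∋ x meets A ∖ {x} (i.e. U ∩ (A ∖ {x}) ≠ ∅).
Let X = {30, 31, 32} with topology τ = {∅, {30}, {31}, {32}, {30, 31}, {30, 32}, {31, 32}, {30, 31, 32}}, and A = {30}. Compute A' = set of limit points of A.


A' = ∅

For each x ∈ X, list the open sets U ∈ τ with x ∈ U, then check whether U ∩ (A ∖ {x}) ≠ ∅ for every such U.
  x = 30: open {30} ∋ x has {30} ∩ (A ∖ {30}) = ∅, so x is NOT a limit point.
  x = 31: open {31} ∋ x has {31} ∩ (A ∖ {31}) = ∅, so x is NOT a limit point.
  x = 32: open {32} ∋ x has {32} ∩ (A ∖ {32}) = ∅, so x is NOT a limit point.
Collecting: A' = ∅.


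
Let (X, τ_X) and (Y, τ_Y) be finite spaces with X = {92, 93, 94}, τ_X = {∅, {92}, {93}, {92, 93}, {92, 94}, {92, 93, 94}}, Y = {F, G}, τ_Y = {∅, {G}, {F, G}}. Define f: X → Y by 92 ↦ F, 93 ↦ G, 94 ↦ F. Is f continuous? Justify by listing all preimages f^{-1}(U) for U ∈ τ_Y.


f IS continuous.

Compute f^{-1}(U) for each U ∈ τ_Y:
  U = ∅: f^{-1}(U) = ∅ ∈ τ_X ✓.
  U = {G}: f^{-1}(U) = {93} ∈ τ_X ✓.
  U = {F, G}: f^{-1}(U) = {92, 93, 94} ∈ τ_X ✓.
Every preimage lies in τ_X, so f IS continuous.


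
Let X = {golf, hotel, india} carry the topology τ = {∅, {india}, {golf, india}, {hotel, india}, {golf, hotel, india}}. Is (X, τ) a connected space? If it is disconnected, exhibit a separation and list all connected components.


(X, τ) is connected.

Find clopen sets (U ∈ τ with X ∖ U ∈ τ):
  U = ∅, X ∖ U = {golf, hotel, india} — both open, so U is clopen.
  U = {golf, hotel, india}, X ∖ U = ∅ — both open, so U is clopen.
Only trivial clopens (∅ and X) exist, so (X, τ) is connected.
Compute connected components by grouping points that agree on all clopens:
  component: {golf, hotel, india}


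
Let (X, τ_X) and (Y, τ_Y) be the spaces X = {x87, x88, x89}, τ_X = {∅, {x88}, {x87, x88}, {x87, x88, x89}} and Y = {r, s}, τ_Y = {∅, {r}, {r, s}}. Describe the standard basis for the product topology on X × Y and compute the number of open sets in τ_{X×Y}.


Basis B = {∅ × ∅, {x88} × {r}, {x87, x88} × {r}, {x88} × {r, s}, {x87, x88, x89} × {r}, {x87, x88} × {r, s}, {x87, x88, x89} × {r, s}}; |τ_{X×Y}| = 10.

Enumerate products U × V with U ∈ τ_X, V ∈ τ_Y (deduplicated):
  ∅ × ∅ = {} (∅)
  {x88} × {r} = {(x88,r)}
  {x87, x88} × {r} = {(x87,r), (x88,r)}
  {x88} × {r, s} = {(x88,r), (x88,s)}
  {x87, x88, x89} × {r} = {(x87,r), (x88,r), (x89,r)}
  {x87, x88} × {r, s} = {(x87,r), (x87,s), (x88,r), (x88,s)}
  {x87, x88, x89} × {r, s} = {(x87,r), (x87,s), (x88,r), (x88,s), (x89,r), (x89,s)}
These 7 distinct sets form the basis B.
Close under arbitrary unions to get τ_{X×Y}; counting gives |τ_{X×Y}| = 10.


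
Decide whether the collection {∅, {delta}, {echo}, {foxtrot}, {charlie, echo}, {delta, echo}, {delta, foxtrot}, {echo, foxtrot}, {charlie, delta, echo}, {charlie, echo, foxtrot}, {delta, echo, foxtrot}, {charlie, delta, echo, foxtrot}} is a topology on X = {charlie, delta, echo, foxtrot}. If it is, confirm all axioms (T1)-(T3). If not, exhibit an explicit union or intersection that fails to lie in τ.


τ IS a topology on X.

Axiom (T1): ∅ ∈ τ? Yes; X ∈ τ? Yes.
Axiom (T2/T3): check pairwise unions and intersections of members of τ.
All pairwise intersections and unions checked — each lies in τ. Therefore τ satisfies (T1), (T2), (T3): it IS a topology on X.


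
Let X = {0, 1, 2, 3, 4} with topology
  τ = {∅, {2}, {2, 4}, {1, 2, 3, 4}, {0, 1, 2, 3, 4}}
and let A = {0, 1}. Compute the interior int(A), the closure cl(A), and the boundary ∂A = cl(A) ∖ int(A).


int(A) = ∅, cl(A) = {0, 1, 3}, ∂A = {0, 1, 3}.

Closed sets in (X, τ) are complements of opens:
  closed(X, τ) = {∅, {0}, {0, 1, 3}, {0, 1, 3, 4}, {0, 1, 2, 3, 4}}.
int(A) = ⋃ {U ∈ τ : U ⊆ A}. Opens contained in A: ∅.
Taking the union of these: int(A) = ∅.
cl(A) = ⋂ {C closed : A ⊆ C}. Closed sets containing A: {0, 1, 3}, {0, 1, 3, 4}, {0, 1, 2, 3, 4}.
Intersecting these: cl(A) = {0, 1, 3}.
∂A = cl(A) ∖ int(A) = {0, 1, 3} ∖ ∅ = {0, 1, 3}.


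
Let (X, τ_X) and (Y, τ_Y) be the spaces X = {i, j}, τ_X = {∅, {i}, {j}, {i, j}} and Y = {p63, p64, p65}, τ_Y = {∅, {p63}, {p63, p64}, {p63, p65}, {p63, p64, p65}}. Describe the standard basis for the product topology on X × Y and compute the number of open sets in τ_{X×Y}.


Basis B = {∅ × ∅, {i} × {p63}, {j} × {p63}, {i} × {p63, p64}, {i} × {p63, p65}, {i, j} × {p63}, {j} × {p63, p64}, {j} × {p63, p65}, {i} × {p63, p64, p65}, {j} × {p63, p64, p65}, {i, j} × {p63, p64}, {i, j} × {p63, p65}, {i, j} × {p63, p64, p65}}; |τ_{X×Y}| = 25.

Enumerate products U × V with U ∈ τ_X, V ∈ τ_Y (deduplicated):
  ∅ × ∅ = {} (∅)
  {i} × {p63} = {(i,p63)}
  {j} × {p63} = {(j,p63)}
  {i} × {p63, p64} = {(i,p63), (i,p64)}
  {i} × {p63, p65} = {(i,p63), (i,p65)}
  {i, j} × {p63} = {(i,p63), (j,p63)}
  {j} × {p63, p64} = {(j,p63), (j,p64)}
  {j} × {p63, p65} = {(j,p63), (j,p65)}
  {i} × {p63, p64, p65} = {(i,p63), (i,p64), (i,p65)}
  {j} × {p63, p64, p65} = {(j,p63), (j,p64), (j,p65)}
  {i, j} × {p63, p64} = {(i,p63), (i,p64), (j,p63), (j,p64)}
  {i, j} × {p63, p65} = {(i,p63), (i,p65), (j,p63), (j,p65)}
  {i, j} × {p63, p64, p65} = {(i,p63), (i,p64), (i,p65), (j,p63), (j,p64), (j,p65)}
These 13 distinct sets form the basis B.
Close under arbitrary unions to get τ_{X×Y}; counting gives |τ_{X×Y}| = 25.


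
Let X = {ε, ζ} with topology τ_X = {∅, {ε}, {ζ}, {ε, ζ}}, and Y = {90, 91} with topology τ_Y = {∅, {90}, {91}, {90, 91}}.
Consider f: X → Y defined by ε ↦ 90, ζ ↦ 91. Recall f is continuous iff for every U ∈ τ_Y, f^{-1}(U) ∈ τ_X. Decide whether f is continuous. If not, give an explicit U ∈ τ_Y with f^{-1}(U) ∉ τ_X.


f IS continuous.

Compute f^{-1}(U) for each U ∈ τ_Y:
  U = ∅: f^{-1}(U) = ∅ ∈ τ_X ✓.
  U = {90}: f^{-1}(U) = {ε} ∈ τ_X ✓.
  U = {91}: f^{-1}(U) = {ζ} ∈ τ_X ✓.
  U = {90, 91}: f^{-1}(U) = {ε, ζ} ∈ τ_X ✓.
Every preimage lies in τ_X, so f IS continuous.


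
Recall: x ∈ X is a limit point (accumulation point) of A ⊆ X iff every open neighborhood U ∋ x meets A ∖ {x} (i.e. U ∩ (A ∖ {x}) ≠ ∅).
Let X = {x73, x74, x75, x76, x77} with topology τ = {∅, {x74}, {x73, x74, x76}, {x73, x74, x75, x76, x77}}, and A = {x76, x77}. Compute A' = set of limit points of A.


A' = {x73, x75, x77}

For each x ∈ X, list the open sets U ∈ τ with x ∈ U, then check whether U ∩ (A ∖ {x}) ≠ ∅ for every such U.
  x = x73: opens ∋ x are {x73, x74, x76}, {x73, x74, x75, x76, x77}; each meets A ∖ {x73}, so x IS a limit point.
  x = x74: open {x74} ∋ x has {x74} ∩ (A ∖ {x74}) = ∅, so x is NOT a limit point.
  x = x75: opens ∋ x are {x73, x74, x75, x76, x77}; each meets A ∖ {x75}, so x IS a limit point.
  x = x76: open {x73, x74, x76} ∋ x has {x73, x74, x76} ∩ (A ∖ {x76}) = ∅, so x is NOT a limit point.
  x = x77: opens ∋ x are {x73, x74, x75, x76, x77}; each meets A ∖ {x77}, so x IS a limit point.
Collecting: A' = {x73, x75, x77}.


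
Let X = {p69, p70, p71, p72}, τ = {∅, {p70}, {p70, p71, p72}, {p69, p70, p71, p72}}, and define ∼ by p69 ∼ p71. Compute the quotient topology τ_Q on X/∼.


X/∼ = {[p69=p71], [p70], [p72]}; |τ_Q| = 3.

Equivalence classes: [p69=p71], [p70], [p72].
Quotient map π: X → X/∼ sends p69 ↦ [p69=p71], p70 ↦ [p70], p71 ↦ [p69=p71], p72 ↦ [p72].
For each subset V ⊆ X/∼, compute π^{-1}(V) ⊆ X and check whether π^{-1}(V) ∈ τ. V is open in τ_Q iff π^{-1}(V) ∈ τ.
  V = {}: π^{-1}(V) = ∅ ∈ τ ✓.
  V = {[p69=p71]}: π^{-1}(V) = {p69, p71} ∉ τ ✗.
  V = {[p70]}: π^{-1}(V) = {p70} ∈ τ ✓.
  V = {[p69=p71], [p70]}: π^{-1}(V) = {p69, p70, p71} ∉ τ ✗.
  V = {[p72]}: π^{-1}(V) = {p72} ∉ τ ✗.
  V = {[p69=p71], [p72]}: π^{-1}(V) = {p69, p71, p72} ∉ τ ✗.
  V = {[p70], [p72]}: π^{-1}(V) = {p70, p72} ∉ τ ✗.
  V = {[p69=p71], [p70], [p72]}: π^{-1}(V) = {p69, p70, p71, p72} ∈ τ ✓.
Open sets in the quotient: τ_Q = {{}, {[p70]}, {[p69=p71], [p70], [p72]}} (3 elements).


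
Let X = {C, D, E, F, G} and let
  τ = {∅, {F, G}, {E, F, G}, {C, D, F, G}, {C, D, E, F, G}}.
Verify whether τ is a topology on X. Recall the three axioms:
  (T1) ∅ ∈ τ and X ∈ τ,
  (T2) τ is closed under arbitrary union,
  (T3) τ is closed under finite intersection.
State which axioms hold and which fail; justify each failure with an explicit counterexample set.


τ IS a topology on X.

Axiom (T1): ∅ ∈ τ? Yes; X ∈ τ? Yes.
Axiom (T2/T3): check pairwise unions and intersections of members of τ.
All pairwise intersections and unions checked — each lies in τ. Therefore τ satisfies (T1), (T2), (T3): it IS a topology on X.
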